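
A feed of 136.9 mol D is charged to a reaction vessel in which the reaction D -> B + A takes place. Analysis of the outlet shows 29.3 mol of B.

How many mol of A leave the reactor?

29.3 mol

For B: n = n₀ + 1ξ → 29.3 = 0 + 1ξ, giving ξ = 29.3 mol.
Outlet amounts (n = n₀ + ν ξ):
  D: 136.9 − 1(29.3) = 107.6
  B: 0 + 1(29.3) = 29.3
  A: 0 + 1(29.3) = 29.3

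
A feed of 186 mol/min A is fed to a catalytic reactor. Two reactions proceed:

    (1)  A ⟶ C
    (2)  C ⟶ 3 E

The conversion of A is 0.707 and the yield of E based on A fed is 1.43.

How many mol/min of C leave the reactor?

42.8 mol/min

Conversion of A: A consumed = 1ξ₁ = 0.707 × 186 → ξ₁ = 131.5 mol/min.
Yield of E: 3ξ₂ / 186 = 1.43 → ξ₂ = 88.66 mol/min.
Outlet amounts (n = n₀ + Σ ν·ξ):
  A: 186 − 1(131.5) = 54.5
  C: 0 + 1(131.5) − 1(88.66) = 42.84
  E: 0 + 3(88.66) = 266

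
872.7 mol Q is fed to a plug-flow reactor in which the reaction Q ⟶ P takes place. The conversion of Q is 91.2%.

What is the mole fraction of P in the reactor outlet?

Q reacted = 0.912 × 872.7 = 795.9 mol; ν_Q = −1, so ξ = 795.9/1 = 795.9 mol.
Outlet amounts (n = n₀ + ν ξ):
  Q: 872.7 − 1(795.9) = 76.8
  P: 0 + 1(795.9) = 795.9
Total out = 872.7 mol; y_P = 795.9 / 872.7 = 0.912.

0.912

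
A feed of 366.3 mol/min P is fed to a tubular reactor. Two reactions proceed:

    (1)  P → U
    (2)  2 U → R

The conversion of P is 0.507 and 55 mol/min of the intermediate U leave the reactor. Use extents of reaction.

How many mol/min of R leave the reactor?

65.4 mol/min

Conversion of P: P consumed = 1ξ₁ = 0.507 × 366.3 → ξ₁ = 185.7 mol/min.
U balance: n_U = 0 + 1ξ₁ − 2ξ₂ = 55 → ξ₂ = (1·185.7 − 55)/2 = 65.36 mol/min.
Outlet amounts (n = n₀ + Σ ν·ξ):
  P: 366.3 − 1(185.7) = 180.6
  U: 0 + 1(185.7) − 2(65.36) = 55
  R: 0 + 1(65.36) = 65.36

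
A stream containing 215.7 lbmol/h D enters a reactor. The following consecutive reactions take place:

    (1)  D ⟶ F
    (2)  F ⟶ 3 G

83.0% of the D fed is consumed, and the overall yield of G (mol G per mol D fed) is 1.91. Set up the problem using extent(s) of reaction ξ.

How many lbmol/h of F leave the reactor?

41.7 lbmol/h

Conversion of D: D consumed = 1ξ₁ = 0.83 × 215.7 → ξ₁ = 179 lbmol/h.
Yield of G: 3ξ₂ / 215.7 = 1.91 → ξ₂ = 137.3 lbmol/h.
Outlet amounts (n = n₀ + Σ ν·ξ):
  D: 215.7 − 1(179) = 36.67
  F: 0 + 1(179) − 1(137.3) = 41.7
  G: 0 + 3(137.3) = 412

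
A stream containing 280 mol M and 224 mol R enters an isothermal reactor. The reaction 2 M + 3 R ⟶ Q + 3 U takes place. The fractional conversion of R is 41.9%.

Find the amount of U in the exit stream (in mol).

93.9 mol

R reacted = 0.419 × 224 = 93.86 mol; ν_R = −3, so ξ = 93.86/3 = 31.29 mol.
Outlet amounts (n = n₀ + ν ξ):
  M: 280 − 2(31.29) = 217.4
  R: 224 − 3(31.29) = 130.1
  Q: 0 + 1(31.29) = 31.29
  U: 0 + 3(31.29) = 93.86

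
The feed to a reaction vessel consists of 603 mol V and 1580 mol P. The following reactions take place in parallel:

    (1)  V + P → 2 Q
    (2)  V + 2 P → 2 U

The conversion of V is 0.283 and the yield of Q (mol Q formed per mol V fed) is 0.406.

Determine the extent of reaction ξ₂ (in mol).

ξ₂ = 48.2 mol

Yield of Q: 2ξ₁ / 603 = 0.406 → ξ₁ = 122.4 mol.
Conversion of V: 1ξ₁ + 1ξ₂ = 0.283 × 603 = 170.6 → ξ₂ = 48.24 mol.
Outlet amounts (n = n₀ + Σ ν·ξ):
  V: 603 − 1(122.4) − 1(48.24) = 432.4
  P: 1580 − 1(122.4) − 2(48.24) = 1361
  Q: 0 + 2(122.4) = 244.8
  U: 0 + 2(48.24) = 96.48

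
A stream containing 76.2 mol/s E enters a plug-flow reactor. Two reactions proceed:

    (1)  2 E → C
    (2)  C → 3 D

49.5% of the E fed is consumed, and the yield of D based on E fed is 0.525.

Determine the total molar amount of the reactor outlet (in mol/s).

Conversion of E: E consumed = 2ξ₁ = 0.495 × 76.2 → ξ₁ = 18.86 mol/s.
Yield of D: 3ξ₂ / 76.2 = 0.525 → ξ₂ = 13.34 mol/s.
Outlet amounts (n = n₀ + Σ ν·ξ):
  E: 76.2 − 2(18.86) = 38.48
  C: 0 + 1(18.86) − 1(13.34) = 5.524
  D: 0 + 3(13.34) = 40.01
Total out = 38.48 + 5.524 + 40.01 = 84.01 mol/s.

84 mol/s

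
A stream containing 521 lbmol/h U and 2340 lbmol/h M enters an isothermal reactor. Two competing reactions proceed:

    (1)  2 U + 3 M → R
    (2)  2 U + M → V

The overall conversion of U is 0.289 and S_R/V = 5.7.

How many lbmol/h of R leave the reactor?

Conversion of U: U consumed = 0.289 × 521 = 150.6 lbmol/h = 2ξ₁ + 2ξ₂.
Selectivity: 1ξ₁ / (1ξ₂) = 5.7 → ξ₁ = 5.7 ξ₂.
Substitute: (2·5.7 + 2) ξ₂ = 150.6 → ξ₂ = 11.24 lbmol/h, ξ₁ = 64.05 lbmol/h.
Outlet amounts (n = n₀ + Σ ν·ξ):
  U: 521 − 2(64.05) − 2(11.24) = 370.4
  M: 2340 − 3(64.05) − 1(11.24) = 2137
  R: 0 + 1(64.05) = 64.05
  V: 0 + 1(11.24) = 11.24

64 lbmol/h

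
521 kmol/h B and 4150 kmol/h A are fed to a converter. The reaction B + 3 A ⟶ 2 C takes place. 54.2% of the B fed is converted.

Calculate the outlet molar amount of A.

3300 kmol/h

B reacted = 0.542 × 521 = 282.4 kmol/h; ν_B = −1, so ξ = 282.4/1 = 282.4 kmol/h.
Outlet amounts (n = n₀ + ν ξ):
  B: 521 − 1(282.4) = 238.6
  A: 4150 − 3(282.4) = 3303
  C: 0 + 2(282.4) = 564.8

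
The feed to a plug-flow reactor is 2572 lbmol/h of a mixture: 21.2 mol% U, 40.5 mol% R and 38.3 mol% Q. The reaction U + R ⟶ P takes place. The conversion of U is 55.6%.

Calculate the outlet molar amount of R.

738 lbmol/h

U reacted = 0.556 × 545.3 = 303.2 lbmol/h; ν_U = −1, so ξ = 303.2/1 = 303.2 lbmol/h.
Outlet amounts (n = n₀ + ν ξ):
  U: 545.3 − 1(303.2) = 242.1
  R: 1042 − 1(303.2) = 738.5
  P: 0 + 1(303.2) = 303.2
  Q: 985.1 (inert)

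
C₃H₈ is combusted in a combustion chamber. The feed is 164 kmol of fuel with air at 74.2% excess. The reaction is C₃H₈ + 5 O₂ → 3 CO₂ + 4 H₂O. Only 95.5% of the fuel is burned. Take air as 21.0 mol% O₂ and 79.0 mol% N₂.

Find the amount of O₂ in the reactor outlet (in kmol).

Stoichiometric O₂ = 5 × 164 = 820 kmol; O₂ fed = 820 × 1.742 = 1428 kmol.
N₂ fed = 1428 × 79/21 = 5374 kmol.
Fuel reacted = 0.955 × 164 → ξ = 156.6 kmol.
Outlet (n = n₀ + ν ξ):
  C₃H₈: 164 − 1(156.6) = 7.38
  O₂: 1428 − 5(156.6) = 645.3
  N₂: 5374 (inert)
  CO₂: 0 + 3(156.6) = 469.9
  H₂O: 0 + 4(156.6) = 626.5

645 kmol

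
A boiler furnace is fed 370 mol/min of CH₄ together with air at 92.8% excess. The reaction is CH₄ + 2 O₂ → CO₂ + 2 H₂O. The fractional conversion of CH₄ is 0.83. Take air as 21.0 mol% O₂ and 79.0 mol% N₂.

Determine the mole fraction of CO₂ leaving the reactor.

Stoichiometric O₂ = 2 × 370 = 740 mol/min; O₂ fed = 740 × 1.928 = 1427 mol/min.
N₂ fed = 1427 × 79/21 = 5367 mol/min.
Fuel reacted = 0.83 × 370 → ξ = 307.1 mol/min.
Outlet (n = n₀ + ν ξ):
  CH₄: 370 − 1(307.1) = 62.9
  O₂: 1427 − 2(307.1) = 812.5
  N₂: 5367 (inert)
  CO₂: 0 + 1(307.1) = 307.1
  H₂O: 0 + 2(307.1) = 614.2
Total out = 7164 mol/min; y_CO₂ = 307.1 / 7164 = 0.04287.

0.0429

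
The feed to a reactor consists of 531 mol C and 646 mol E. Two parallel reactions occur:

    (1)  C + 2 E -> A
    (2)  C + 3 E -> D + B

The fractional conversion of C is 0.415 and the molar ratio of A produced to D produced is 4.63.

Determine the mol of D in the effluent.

39.1 mol

Conversion of C: C consumed = 0.415 × 531 = 220.4 mol = 1ξ₁ + 1ξ₂.
Selectivity: 1ξ₁ / (1ξ₂) = 4.63 → ξ₁ = 4.63 ξ₂.
Substitute: (1·4.63 + 1) ξ₂ = 220.4 → ξ₂ = 39.14 mol, ξ₁ = 181.2 mol.
Outlet amounts (n = n₀ + Σ ν·ξ):
  C: 531 − 1(181.2) − 1(39.14) = 310.6
  E: 646 − 2(181.2) − 3(39.14) = 166.1
  A: 0 + 1(181.2) = 181.2
  D: 0 + 1(39.14) = 39.14
  B: 0 + 1(39.14) = 39.14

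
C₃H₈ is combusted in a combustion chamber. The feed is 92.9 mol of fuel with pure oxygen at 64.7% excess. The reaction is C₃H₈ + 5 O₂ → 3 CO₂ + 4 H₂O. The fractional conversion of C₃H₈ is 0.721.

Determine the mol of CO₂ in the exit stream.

201 mol

Stoichiometric O₂ = 5 × 92.9 = 464.5 mol; O₂ fed = 464.5 × 1.647 = 765 mol.
Fuel reacted = 0.721 × 92.9 → ξ = 66.98 mol.
Outlet (n = n₀ + ν ξ):
  C₃H₈: 92.9 − 1(66.98) = 25.92
  O₂: 765 − 5(66.98) = 430.1
  CO₂: 0 + 3(66.98) = 200.9
  H₂O: 0 + 4(66.98) = 267.9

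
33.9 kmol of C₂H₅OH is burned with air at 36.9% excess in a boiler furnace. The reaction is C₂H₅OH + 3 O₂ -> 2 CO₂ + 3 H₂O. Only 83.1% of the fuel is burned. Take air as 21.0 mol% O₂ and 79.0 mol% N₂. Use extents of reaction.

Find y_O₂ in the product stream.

0.0755

Stoichiometric O₂ = 3 × 33.9 = 101.7 kmol; O₂ fed = 101.7 × 1.369 = 139.2 kmol.
N₂ fed = 139.2 × 79/21 = 523.8 kmol.
Fuel reacted = 0.831 × 33.9 → ξ = 28.17 kmol.
Outlet (n = n₀ + ν ξ):
  C₂H₅OH: 33.9 − 1(28.17) = 5.729
  O₂: 139.2 − 3(28.17) = 54.71
  N₂: 523.8 (inert)
  CO₂: 0 + 2(28.17) = 56.34
  H₂O: 0 + 3(28.17) = 84.51
Total out = 725.1 kmol; y_O₂ = 54.71 / 725.1 = 0.07546.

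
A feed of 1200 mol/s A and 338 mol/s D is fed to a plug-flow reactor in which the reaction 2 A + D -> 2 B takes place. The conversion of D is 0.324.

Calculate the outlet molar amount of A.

981 mol/s

D reacted = 0.324 × 338 = 109.5 mol/s; ν_D = −1, so ξ = 109.5/1 = 109.5 mol/s.
Outlet amounts (n = n₀ + ν ξ):
  A: 1200 − 2(109.5) = 981
  D: 338 − 1(109.5) = 228.5
  B: 0 + 2(109.5) = 219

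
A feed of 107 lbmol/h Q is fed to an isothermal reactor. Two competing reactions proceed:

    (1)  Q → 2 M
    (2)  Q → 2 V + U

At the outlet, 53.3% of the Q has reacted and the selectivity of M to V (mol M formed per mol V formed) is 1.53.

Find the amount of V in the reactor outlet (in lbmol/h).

Conversion of Q: Q consumed = 0.533 × 107 = 57.03 lbmol/h = 1ξ₁ + 1ξ₂.
Selectivity: 2ξ₁ / (2ξ₂) = 1.53 → ξ₁ = 1.53 ξ₂.
Substitute: (1·1.53 + 1) ξ₂ = 57.03 → ξ₂ = 22.54 lbmol/h, ξ₁ = 34.49 lbmol/h.
Outlet amounts (n = n₀ + Σ ν·ξ):
  Q: 107 − 1(34.49) − 1(22.54) = 49.97
  M: 0 + 2(34.49) = 68.98
  V: 0 + 2(22.54) = 45.08
  U: 0 + 1(22.54) = 22.54

45.1 lbmol/h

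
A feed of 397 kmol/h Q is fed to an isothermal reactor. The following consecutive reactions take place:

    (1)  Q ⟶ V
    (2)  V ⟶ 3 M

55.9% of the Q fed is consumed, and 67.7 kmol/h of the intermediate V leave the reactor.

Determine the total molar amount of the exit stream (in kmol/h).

Conversion of Q: Q consumed = 1ξ₁ = 0.559 × 397 → ξ₁ = 221.9 kmol/h.
V balance: n_V = 0 + 1ξ₁ − 1ξ₂ = 67.7 → ξ₂ = (1·221.9 − 67.7)/1 = 154.2 kmol/h.
Outlet amounts (n = n₀ + Σ ν·ξ):
  Q: 397 − 1(221.9) = 175.1
  V: 0 + 1(221.9) − 1(154.2) = 67.7
  M: 0 + 3(154.2) = 462.7
Total out = 175.1 + 67.7 + 462.7 = 705.4 kmol/h.

705 kmol/h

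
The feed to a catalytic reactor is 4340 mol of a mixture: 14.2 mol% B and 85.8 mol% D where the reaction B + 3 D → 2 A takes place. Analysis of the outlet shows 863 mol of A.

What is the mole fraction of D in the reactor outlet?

0.699

For A: n = n₀ + 2ξ → 863 = 0 + 2ξ, giving ξ = 431.5 mol.
Outlet amounts (n = n₀ + ν ξ):
  B: 616.3 − 1(431.5) = 184.8
  D: 3724 − 3(431.5) = 2429
  A: 0 + 2(431.5) = 863
Total out = 3477 mol; y_D = 2429 / 3477 = 0.6987.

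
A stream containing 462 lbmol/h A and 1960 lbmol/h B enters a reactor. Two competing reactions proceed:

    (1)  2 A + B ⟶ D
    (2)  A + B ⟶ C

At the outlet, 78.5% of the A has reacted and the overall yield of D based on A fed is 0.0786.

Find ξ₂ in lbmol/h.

ξ₂ = 290 lbmol/h

Yield of D: 1ξ₁ / 462 = 0.0786 → ξ₁ = 36.31 lbmol/h.
Conversion of A: 2ξ₁ + 1ξ₂ = 0.785 × 462 = 362.7 → ξ₂ = 290 lbmol/h.
Outlet amounts (n = n₀ + Σ ν·ξ):
  A: 462 − 2(36.31) − 1(290) = 99.33
  B: 1960 − 1(36.31) − 1(290) = 1634
  D: 0 + 1(36.31) = 36.31
  C: 0 + 1(290) = 290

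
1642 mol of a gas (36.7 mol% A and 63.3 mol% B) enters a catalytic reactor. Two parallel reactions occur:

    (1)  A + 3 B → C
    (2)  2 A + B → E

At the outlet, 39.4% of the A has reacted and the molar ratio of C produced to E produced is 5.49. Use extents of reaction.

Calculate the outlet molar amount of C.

174 mol

Conversion of A: A consumed = 0.394 × 602.6 = 237.4 mol = 1ξ₁ + 2ξ₂.
Selectivity: 1ξ₁ / (1ξ₂) = 5.49 → ξ₁ = 5.49 ξ₂.
Substitute: (1·5.49 + 2) ξ₂ = 237.4 → ξ₂ = 31.7 mol, ξ₁ = 174 mol.
Outlet amounts (n = n₀ + Σ ν·ξ):
  A: 602.6 − 1(174) − 2(31.7) = 365.2
  B: 1039 − 3(174) − 1(31.7) = 485.6
  C: 0 + 1(174) = 174
  E: 0 + 1(31.7) = 31.7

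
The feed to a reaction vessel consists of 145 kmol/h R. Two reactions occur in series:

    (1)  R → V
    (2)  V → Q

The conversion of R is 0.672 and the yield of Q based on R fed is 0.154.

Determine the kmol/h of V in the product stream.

75.1 kmol/h

Conversion of R: R consumed = 1ξ₁ = 0.672 × 145 → ξ₁ = 97.44 kmol/h.
Yield of Q: 1ξ₂ / 145 = 0.154 → ξ₂ = 22.33 kmol/h.
Outlet amounts (n = n₀ + Σ ν·ξ):
  R: 145 − 1(97.44) = 47.56
  V: 0 + 1(97.44) − 1(22.33) = 75.11
  Q: 0 + 1(22.33) = 22.33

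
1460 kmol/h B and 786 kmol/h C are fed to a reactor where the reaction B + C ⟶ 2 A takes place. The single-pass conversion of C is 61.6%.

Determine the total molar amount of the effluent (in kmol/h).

C reacted = 0.616 × 786 = 484.2 kmol/h; ν_C = −1, so ξ = 484.2/1 = 484.2 kmol/h.
Outlet amounts (n = n₀ + ν ξ):
  B: 1460 − 1(484.2) = 975.8
  C: 786 − 1(484.2) = 301.8
  A: 0 + 2(484.2) = 968.4
Total out = 975.8 + 301.8 + 968.4 = 2246 kmol/h.

2250 kmol/h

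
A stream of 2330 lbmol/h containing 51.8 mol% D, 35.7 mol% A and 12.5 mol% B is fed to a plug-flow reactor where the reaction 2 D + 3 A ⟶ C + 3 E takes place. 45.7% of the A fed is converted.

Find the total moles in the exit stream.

2200 lbmol/h

A reacted = 0.457 × 831.8 = 380.1 lbmol/h; ν_A = −3, so ξ = 380.1/3 = 126.7 lbmol/h.
Outlet amounts (n = n₀ + ν ξ):
  D: 1207 − 2(126.7) = 953.5
  A: 831.8 − 3(126.7) = 451.7
  C: 0 + 1(126.7) = 126.7
  E: 0 + 3(126.7) = 380.1
  B: 291.2 (inert)
Total out = 953.5 + 451.7 + 126.7 + 380.1 + 291.2 = 2203 lbmol/h.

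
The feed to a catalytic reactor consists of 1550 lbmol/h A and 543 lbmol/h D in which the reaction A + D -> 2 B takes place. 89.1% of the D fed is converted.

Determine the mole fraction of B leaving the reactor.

0.462

D reacted = 0.891 × 543 = 483.8 lbmol/h; ν_D = −1, so ξ = 483.8/1 = 483.8 lbmol/h.
Outlet amounts (n = n₀ + ν ξ):
  A: 1550 − 1(483.8) = 1066
  D: 543 − 1(483.8) = 59.19
  B: 0 + 2(483.8) = 967.6
Total out = 2093 lbmol/h; y_B = 967.6 / 2093 = 0.4623.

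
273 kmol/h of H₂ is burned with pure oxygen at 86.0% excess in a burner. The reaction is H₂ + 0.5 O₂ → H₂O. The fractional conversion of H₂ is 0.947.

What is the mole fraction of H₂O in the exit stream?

0.65

Stoichiometric O₂ = 0.5 × 273 = 136.5 kmol/h; O₂ fed = 136.5 × 1.860 = 253.9 kmol/h.
Fuel reacted = 0.947 × 273 → ξ = 258.5 kmol/h.
Outlet (n = n₀ + ν ξ):
  H₂: 273 − 1(258.5) = 14.47
  O₂: 253.9 − 0.5(258.5) = 124.6
  H₂O: 0 + 1(258.5) = 258.5
Total out = 397.6 kmol/h; y_H₂O = 258.5 / 397.6 = 0.6502.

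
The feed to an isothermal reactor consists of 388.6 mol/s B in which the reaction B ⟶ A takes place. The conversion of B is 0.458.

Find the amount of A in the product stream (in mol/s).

178 mol/s

B reacted = 0.458 × 388.6 = 178 mol/s; ν_B = −1, so ξ = 178/1 = 178 mol/s.
Outlet amounts (n = n₀ + ν ξ):
  B: 388.6 − 1(178) = 210.6
  A: 0 + 1(178) = 178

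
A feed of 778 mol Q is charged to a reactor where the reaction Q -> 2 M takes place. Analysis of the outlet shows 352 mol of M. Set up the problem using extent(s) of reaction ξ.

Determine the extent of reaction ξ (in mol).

For M: n = n₀ + 2ξ → 352 = 0 + 2ξ, giving ξ = 176 mol.
Outlet amounts (n = n₀ + ν ξ):
  Q: 778 − 1(176) = 602
  M: 0 + 2(176) = 352

ξ = 176 mol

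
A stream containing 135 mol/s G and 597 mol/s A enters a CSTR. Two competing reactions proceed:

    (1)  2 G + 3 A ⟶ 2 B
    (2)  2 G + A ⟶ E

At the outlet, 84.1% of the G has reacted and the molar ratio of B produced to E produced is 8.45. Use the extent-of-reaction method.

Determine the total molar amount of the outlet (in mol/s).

573 mol/s

Conversion of G: G consumed = 0.841 × 135 = 113.5 mol/s = 2ξ₁ + 2ξ₂.
Selectivity: 2ξ₁ / (1ξ₂) = 8.45 → ξ₁ = 4.225 ξ₂.
Substitute: (2·4.225 + 2) ξ₂ = 113.5 → ξ₂ = 10.86 mol/s, ξ₁ = 45.9 mol/s.
Outlet amounts (n = n₀ + Σ ν·ξ):
  G: 135 − 2(45.9) − 2(10.86) = 21.47
  A: 597 − 3(45.9) − 1(10.86) = 448.4
  B: 0 + 2(45.9) = 91.81
  E: 0 + 1(10.86) = 10.86
Total out = 21.47 + 448.4 + 91.81 + 10.86 = 572.6 mol/s.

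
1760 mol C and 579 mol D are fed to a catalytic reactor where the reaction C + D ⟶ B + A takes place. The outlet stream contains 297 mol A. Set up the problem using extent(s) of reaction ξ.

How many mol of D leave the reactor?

282 mol

For A: n = n₀ + 1ξ → 297 = 0 + 1ξ, giving ξ = 297 mol.
Outlet amounts (n = n₀ + ν ξ):
  C: 1760 − 1(297) = 1463
  D: 579 − 1(297) = 282
  B: 0 + 1(297) = 297
  A: 0 + 1(297) = 297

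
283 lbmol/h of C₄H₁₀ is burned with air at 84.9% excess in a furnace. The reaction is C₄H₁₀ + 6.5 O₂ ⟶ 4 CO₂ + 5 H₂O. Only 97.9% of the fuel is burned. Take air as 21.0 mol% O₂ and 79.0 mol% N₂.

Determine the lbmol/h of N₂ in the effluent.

12800 lbmol/h

Stoichiometric O₂ = 6.5 × 283 = 1840 lbmol/h; O₂ fed = 1840 × 1.849 = 3401 lbmol/h.
N₂ fed = 3401 × 79/21 = 12800 lbmol/h.
Fuel reacted = 0.979 × 283 → ξ = 277.1 lbmol/h.
Outlet (n = n₀ + ν ξ):
  C₄H₁₀: 283 − 1(277.1) = 5.943
  O₂: 3401 − 6.5(277.1) = 1600
  N₂: 12800 (inert)
  CO₂: 0 + 4(277.1) = 1108
  H₂O: 0 + 5(277.1) = 1385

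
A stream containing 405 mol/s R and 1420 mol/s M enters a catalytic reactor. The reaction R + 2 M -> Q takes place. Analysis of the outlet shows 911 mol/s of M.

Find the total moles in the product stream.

1320 mol/s

For M: n = n₀ − 2ξ → 911 = 1420 − 2ξ, giving ξ = 254.5 mol/s.
Outlet amounts (n = n₀ + ν ξ):
  R: 405 − 1(254.5) = 150.5
  M: 1420 − 2(254.5) = 911
  Q: 0 + 1(254.5) = 254.5
Total out = 150.5 + 911 + 254.5 = 1316 mol/s.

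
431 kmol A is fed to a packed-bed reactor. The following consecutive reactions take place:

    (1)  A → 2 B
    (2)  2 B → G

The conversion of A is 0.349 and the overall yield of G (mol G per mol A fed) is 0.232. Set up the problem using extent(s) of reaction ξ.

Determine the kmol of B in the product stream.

101 kmol

Conversion of A: A consumed = 1ξ₁ = 0.349 × 431 → ξ₁ = 150.4 kmol.
Yield of G: 1ξ₂ / 431 = 0.232 → ξ₂ = 99.99 kmol.
Outlet amounts (n = n₀ + Σ ν·ξ):
  A: 431 − 1(150.4) = 280.6
  B: 0 + 2(150.4) − 2(99.99) = 100.9
  G: 0 + 1(99.99) = 99.99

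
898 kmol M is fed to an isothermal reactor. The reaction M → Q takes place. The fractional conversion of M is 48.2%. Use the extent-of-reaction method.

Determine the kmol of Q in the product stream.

M reacted = 0.482 × 898 = 432.8 kmol; ν_M = −1, so ξ = 432.8/1 = 432.8 kmol.
Outlet amounts (n = n₀ + ν ξ):
  M: 898 − 1(432.8) = 465.2
  Q: 0 + 1(432.8) = 432.8

433 kmol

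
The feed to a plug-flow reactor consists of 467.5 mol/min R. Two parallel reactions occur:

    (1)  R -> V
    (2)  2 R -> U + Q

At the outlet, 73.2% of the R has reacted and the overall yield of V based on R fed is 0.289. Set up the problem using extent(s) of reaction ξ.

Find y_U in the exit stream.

0.222

Yield of V: 1ξ₁ / 467.5 = 0.289 → ξ₁ = 135.1 mol/min.
Conversion of R: 1ξ₁ + 2ξ₂ = 0.732 × 467.5 = 342.2 → ξ₂ = 103.6 mol/min.
Outlet amounts (n = n₀ + Σ ν·ξ):
  R: 467.5 − 1(135.1) − 2(103.6) = 125.3
  V: 0 + 1(135.1) = 135.1
  U: 0 + 1(103.6) = 103.6
  Q: 0 + 1(103.6) = 103.6
Total out = 467.5 mol/min; y_U = 103.6 / 467.5 = 0.2215.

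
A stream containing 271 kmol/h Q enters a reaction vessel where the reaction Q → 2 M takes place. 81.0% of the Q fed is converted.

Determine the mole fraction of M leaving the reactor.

Q reacted = 0.81 × 271 = 219.5 kmol/h; ν_Q = −1, so ξ = 219.5/1 = 219.5 kmol/h.
Outlet amounts (n = n₀ + ν ξ):
  Q: 271 − 1(219.5) = 51.49
  M: 0 + 2(219.5) = 439
Total out = 490.5 kmol/h; y_M = 439 / 490.5 = 0.895.

0.895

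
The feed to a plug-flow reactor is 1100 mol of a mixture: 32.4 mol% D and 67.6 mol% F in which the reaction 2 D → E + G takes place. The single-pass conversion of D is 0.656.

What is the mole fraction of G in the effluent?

D reacted = 0.656 × 356.4 = 233.8 mol; ν_D = −2, so ξ = 233.8/2 = 116.9 mol.
Outlet amounts (n = n₀ + ν ξ):
  D: 356.4 − 2(116.9) = 122.6
  E: 0 + 1(116.9) = 116.9
  G: 0 + 1(116.9) = 116.9
  F: 743.6 (inert)
Total out = 1100 mol; y_G = 116.9 / 1100 = 0.1063.

0.106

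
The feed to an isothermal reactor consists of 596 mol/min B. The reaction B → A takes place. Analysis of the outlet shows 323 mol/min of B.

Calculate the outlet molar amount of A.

For B: n = n₀ − 1ξ → 323 = 596 − 1ξ, giving ξ = 273 mol/min.
Outlet amounts (n = n₀ + ν ξ):
  B: 596 − 1(273) = 323
  A: 0 + 1(273) = 273

273 mol/min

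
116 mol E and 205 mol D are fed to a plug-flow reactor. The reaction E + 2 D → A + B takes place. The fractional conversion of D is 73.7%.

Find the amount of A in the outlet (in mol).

D reacted = 0.737 × 205 = 151.1 mol; ν_D = −2, so ξ = 151.1/2 = 75.54 mol.
Outlet amounts (n = n₀ + ν ξ):
  E: 116 − 1(75.54) = 40.46
  D: 205 − 2(75.54) = 53.91
  A: 0 + 1(75.54) = 75.54
  B: 0 + 1(75.54) = 75.54

75.5 mol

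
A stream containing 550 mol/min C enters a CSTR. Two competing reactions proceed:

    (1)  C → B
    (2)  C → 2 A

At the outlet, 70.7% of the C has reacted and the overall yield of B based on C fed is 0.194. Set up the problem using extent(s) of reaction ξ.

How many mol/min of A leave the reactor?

Yield of B: 1ξ₁ / 550 = 0.194 → ξ₁ = 106.7 mol/min.
Conversion of C: 1ξ₁ + 1ξ₂ = 0.707 × 550 = 388.8 → ξ₂ = 282.1 mol/min.
Outlet amounts (n = n₀ + Σ ν·ξ):
  C: 550 − 1(106.7) − 1(282.1) = 161.2
  B: 0 + 1(106.7) = 106.7
  A: 0 + 2(282.1) = 564.3

564 mol/min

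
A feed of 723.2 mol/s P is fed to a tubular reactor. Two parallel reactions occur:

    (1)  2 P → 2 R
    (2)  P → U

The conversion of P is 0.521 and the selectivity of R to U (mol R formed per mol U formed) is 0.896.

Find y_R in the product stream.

0.246

Conversion of P: P consumed = 0.521 × 723.2 = 376.8 mol/s = 2ξ₁ + 1ξ₂.
Selectivity: 2ξ₁ / (1ξ₂) = 0.896 → ξ₁ = 0.448 ξ₂.
Substitute: (2·0.448 + 1) ξ₂ = 376.8 → ξ₂ = 198.7 mol/s, ξ₁ = 89.03 mol/s.
Outlet amounts (n = n₀ + Σ ν·ξ):
  P: 723.2 − 2(89.03) − 1(198.7) = 346.4
  R: 0 + 2(89.03) = 178.1
  U: 0 + 1(198.7) = 198.7
Total out = 723.2 mol/s; y_R = 178.1 / 723.2 = 0.2462.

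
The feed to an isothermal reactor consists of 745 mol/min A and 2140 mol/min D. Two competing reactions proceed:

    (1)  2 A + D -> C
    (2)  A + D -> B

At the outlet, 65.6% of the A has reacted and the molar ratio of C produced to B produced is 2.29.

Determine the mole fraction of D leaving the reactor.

Conversion of A: A consumed = 0.656 × 745 = 488.7 mol/min = 2ξ₁ + 1ξ₂.
Selectivity: 1ξ₁ / (1ξ₂) = 2.29 → ξ₁ = 2.29 ξ₂.
Substitute: (2·2.29 + 1) ξ₂ = 488.7 → ξ₂ = 87.58 mol/min, ξ₁ = 200.6 mol/min.
Outlet amounts (n = n₀ + Σ ν·ξ):
  A: 745 − 2(200.6) − 1(87.58) = 256.3
  D: 2140 − 1(200.6) − 1(87.58) = 1852
  C: 0 + 1(200.6) = 200.6
  B: 0 + 1(87.58) = 87.58
Total out = 2396 mol/min; y_D = 1852 / 2396 = 0.7728.

0.773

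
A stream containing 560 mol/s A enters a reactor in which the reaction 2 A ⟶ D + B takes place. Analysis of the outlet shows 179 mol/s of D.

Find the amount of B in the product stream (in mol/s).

For D: n = n₀ + 1ξ → 179 = 0 + 1ξ, giving ξ = 179 mol/s.
Outlet amounts (n = n₀ + ν ξ):
  A: 560 − 2(179) = 202
  D: 0 + 1(179) = 179
  B: 0 + 1(179) = 179

179 mol/s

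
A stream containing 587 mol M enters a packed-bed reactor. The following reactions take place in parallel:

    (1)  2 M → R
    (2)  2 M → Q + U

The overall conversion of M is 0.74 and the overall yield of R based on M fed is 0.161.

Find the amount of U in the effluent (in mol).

123 mol

Yield of R: 1ξ₁ / 587 = 0.161 → ξ₁ = 94.51 mol.
Conversion of M: 2ξ₁ + 2ξ₂ = 0.74 × 587 = 434.4 → ξ₂ = 122.7 mol.
Outlet amounts (n = n₀ + Σ ν·ξ):
  M: 587 − 2(94.51) − 2(122.7) = 152.6
  R: 0 + 1(94.51) = 94.51
  Q: 0 + 1(122.7) = 122.7
  U: 0 + 1(122.7) = 122.7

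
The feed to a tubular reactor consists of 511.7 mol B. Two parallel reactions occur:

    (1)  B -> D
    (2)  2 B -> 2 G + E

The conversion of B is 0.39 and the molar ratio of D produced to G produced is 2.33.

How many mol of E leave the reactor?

Conversion of B: B consumed = 0.39 × 511.7 = 199.6 mol = 1ξ₁ + 2ξ₂.
Selectivity: 1ξ₁ / (2ξ₂) = 2.33 → ξ₁ = 4.66 ξ₂.
Substitute: (1·4.66 + 2) ξ₂ = 199.6 → ξ₂ = 29.96 mol, ξ₁ = 139.6 mol.
Outlet amounts (n = n₀ + Σ ν·ξ):
  B: 511.7 − 1(139.6) − 2(29.96) = 312.1
  D: 0 + 1(139.6) = 139.6
  G: 0 + 2(29.96) = 59.93
  E: 0 + 1(29.96) = 29.96

30 mol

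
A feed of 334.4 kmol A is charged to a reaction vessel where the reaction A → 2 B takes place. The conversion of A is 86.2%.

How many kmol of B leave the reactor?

577 kmol

A reacted = 0.862 × 334.4 = 288.3 kmol; ν_A = −1, so ξ = 288.3/1 = 288.3 kmol.
Outlet amounts (n = n₀ + ν ξ):
  A: 334.4 − 1(288.3) = 46.15
  B: 0 + 2(288.3) = 576.5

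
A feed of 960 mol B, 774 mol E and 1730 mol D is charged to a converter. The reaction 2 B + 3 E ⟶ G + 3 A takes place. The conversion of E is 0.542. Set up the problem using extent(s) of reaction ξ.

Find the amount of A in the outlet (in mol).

420 mol

E reacted = 0.542 × 774 = 419.5 mol; ν_E = −3, so ξ = 419.5/3 = 139.8 mol.
Outlet amounts (n = n₀ + ν ξ):
  B: 960 − 2(139.8) = 680.3
  E: 774 − 3(139.8) = 354.5
  G: 0 + 1(139.8) = 139.8
  A: 0 + 3(139.8) = 419.5
  D: 1730 (inert)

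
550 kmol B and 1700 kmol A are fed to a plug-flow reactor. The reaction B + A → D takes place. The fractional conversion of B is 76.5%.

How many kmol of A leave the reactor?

1280 kmol

B reacted = 0.765 × 550 = 420.8 kmol; ν_B = −1, so ξ = 420.8/1 = 420.8 kmol.
Outlet amounts (n = n₀ + ν ξ):
  B: 550 − 1(420.8) = 129.2
  A: 1700 − 1(420.8) = 1279
  D: 0 + 1(420.8) = 420.8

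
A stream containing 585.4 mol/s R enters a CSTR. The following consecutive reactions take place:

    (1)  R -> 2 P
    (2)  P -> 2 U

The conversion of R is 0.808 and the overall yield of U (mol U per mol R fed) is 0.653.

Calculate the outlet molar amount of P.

Conversion of R: R consumed = 1ξ₁ = 0.808 × 585.4 → ξ₁ = 473 mol/s.
Yield of U: 2ξ₂ / 585.4 = 0.653 → ξ₂ = 191.1 mol/s.
Outlet amounts (n = n₀ + Σ ν·ξ):
  R: 585.4 − 1(473) = 112.4
  P: 0 + 2(473) − 1(191.1) = 754.9
  U: 0 + 2(191.1) = 382.3

755 mol/s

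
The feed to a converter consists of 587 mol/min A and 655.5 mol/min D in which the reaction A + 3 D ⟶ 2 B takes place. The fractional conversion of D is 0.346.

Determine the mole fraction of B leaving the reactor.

0.139

D reacted = 0.346 × 655.5 = 226.8 mol/min; ν_D = −3, so ξ = 226.8/3 = 75.6 mol/min.
Outlet amounts (n = n₀ + ν ξ):
  A: 587 − 1(75.6) = 511.4
  D: 655.5 − 3(75.6) = 428.7
  B: 0 + 2(75.6) = 151.2
Total out = 1091 mol/min; y_B = 151.2 / 1091 = 0.1386.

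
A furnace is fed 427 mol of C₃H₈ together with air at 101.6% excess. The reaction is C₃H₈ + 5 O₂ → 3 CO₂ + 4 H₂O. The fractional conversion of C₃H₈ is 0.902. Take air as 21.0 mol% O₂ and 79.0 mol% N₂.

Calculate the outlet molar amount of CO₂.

Stoichiometric O₂ = 5 × 427 = 2135 mol; O₂ fed = 2135 × 2.016 = 4304 mol.
N₂ fed = 4304 × 79/21 = 16190 mol.
Fuel reacted = 0.902 × 427 → ξ = 385.2 mol.
Outlet (n = n₀ + ν ξ):
  C₃H₈: 427 − 1(385.2) = 41.85
  O₂: 4304 − 5(385.2) = 2378
  N₂: 16190 (inert)
  CO₂: 0 + 3(385.2) = 1155
  H₂O: 0 + 4(385.2) = 1541

1160 mol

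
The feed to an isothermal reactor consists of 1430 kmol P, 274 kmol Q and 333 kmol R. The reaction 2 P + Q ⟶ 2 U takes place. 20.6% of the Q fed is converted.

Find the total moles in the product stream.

Q reacted = 0.206 × 274 = 56.44 kmol; ν_Q = −1, so ξ = 56.44/1 = 56.44 kmol.
Outlet amounts (n = n₀ + ν ξ):
  P: 1430 − 2(56.44) = 1317
  Q: 274 − 1(56.44) = 217.6
  U: 0 + 2(56.44) = 112.9
  R: 333 (inert)
Total out = 1317 + 217.6 + 112.9 + 333 = 1981 kmol.

1980 kmol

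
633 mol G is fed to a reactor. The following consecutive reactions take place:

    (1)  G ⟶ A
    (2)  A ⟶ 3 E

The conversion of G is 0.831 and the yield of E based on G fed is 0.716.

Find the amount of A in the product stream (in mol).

Conversion of G: G consumed = 1ξ₁ = 0.831 × 633 → ξ₁ = 526 mol.
Yield of E: 3ξ₂ / 633 = 0.716 → ξ₂ = 151.1 mol.
Outlet amounts (n = n₀ + Σ ν·ξ):
  G: 633 − 1(526) = 107
  A: 0 + 1(526) − 1(151.1) = 374.9
  E: 0 + 3(151.1) = 453.2

375 mol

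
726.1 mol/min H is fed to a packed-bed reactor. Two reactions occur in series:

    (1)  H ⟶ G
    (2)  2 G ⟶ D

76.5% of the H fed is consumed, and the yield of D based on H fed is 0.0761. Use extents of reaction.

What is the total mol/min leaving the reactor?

671 mol/min

Conversion of H: H consumed = 1ξ₁ = 0.765 × 726.1 → ξ₁ = 555.5 mol/min.
Yield of D: 1ξ₂ / 726.1 = 0.0761 → ξ₂ = 55.26 mol/min.
Outlet amounts (n = n₀ + Σ ν·ξ):
  H: 726.1 − 1(555.5) = 170.6
  G: 0 + 1(555.5) − 2(55.26) = 445
  D: 0 + 1(55.26) = 55.26
Total out = 170.6 + 445 + 55.26 = 670.8 mol/min.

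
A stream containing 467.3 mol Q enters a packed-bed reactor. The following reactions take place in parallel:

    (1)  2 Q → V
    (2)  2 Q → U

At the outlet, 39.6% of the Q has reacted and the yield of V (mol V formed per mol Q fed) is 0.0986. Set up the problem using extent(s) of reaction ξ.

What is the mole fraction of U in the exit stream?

Yield of V: 1ξ₁ / 467.3 = 0.0986 → ξ₁ = 46.08 mol.
Conversion of Q: 2ξ₁ + 2ξ₂ = 0.396 × 467.3 = 185.1 → ξ₂ = 46.45 mol.
Outlet amounts (n = n₀ + Σ ν·ξ):
  Q: 467.3 − 2(46.08) − 2(46.45) = 282.2
  V: 0 + 1(46.08) = 46.08
  U: 0 + 1(46.45) = 46.45
Total out = 374.8 mol; y_U = 46.45 / 374.8 = 0.1239.

0.124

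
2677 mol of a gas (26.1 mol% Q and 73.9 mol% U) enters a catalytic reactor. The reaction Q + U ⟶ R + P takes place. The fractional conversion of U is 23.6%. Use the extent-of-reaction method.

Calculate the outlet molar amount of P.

467 mol

U reacted = 0.236 × 1978 = 466.9 mol; ν_U = −1, so ξ = 466.9/1 = 466.9 mol.
Outlet amounts (n = n₀ + ν ξ):
  Q: 698.7 − 1(466.9) = 231.8
  U: 1978 − 1(466.9) = 1511
  R: 0 + 1(466.9) = 466.9
  P: 0 + 1(466.9) = 466.9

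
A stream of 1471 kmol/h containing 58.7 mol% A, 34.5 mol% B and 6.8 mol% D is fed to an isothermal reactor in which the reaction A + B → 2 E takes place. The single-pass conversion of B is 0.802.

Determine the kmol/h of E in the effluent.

B reacted = 0.802 × 507.5 = 407 kmol/h; ν_B = −1, so ξ = 407/1 = 407 kmol/h.
Outlet amounts (n = n₀ + ν ξ):
  A: 863.5 − 1(407) = 456.5
  B: 507.5 − 1(407) = 100.5
  E: 0 + 2(407) = 814
  D: 100 (inert)

814 kmol/h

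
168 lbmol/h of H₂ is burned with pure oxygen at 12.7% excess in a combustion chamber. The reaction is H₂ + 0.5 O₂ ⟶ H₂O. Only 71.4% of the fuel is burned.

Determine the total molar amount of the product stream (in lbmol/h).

Stoichiometric O₂ = 0.5 × 168 = 84 lbmol/h; O₂ fed = 84 × 1.127 = 94.67 lbmol/h.
Fuel reacted = 0.714 × 168 → ξ = 120 lbmol/h.
Outlet (n = n₀ + ν ξ):
  H₂: 168 − 1(120) = 48.05
  O₂: 94.67 − 0.5(120) = 34.69
  H₂O: 0 + 1(120) = 120
Total out = 48.05 + 34.69 + 120 = 202.7 lbmol/h.

203 lbmol/h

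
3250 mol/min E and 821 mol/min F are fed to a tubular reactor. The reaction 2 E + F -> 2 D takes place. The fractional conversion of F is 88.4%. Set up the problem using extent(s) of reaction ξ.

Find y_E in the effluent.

0.538

F reacted = 0.884 × 821 = 725.8 mol/min; ν_F = −1, so ξ = 725.8/1 = 725.8 mol/min.
Outlet amounts (n = n₀ + ν ξ):
  E: 3250 − 2(725.8) = 1798
  F: 821 − 1(725.8) = 95.24
  D: 0 + 2(725.8) = 1452
Total out = 3345 mol/min; y_E = 1798 / 3345 = 0.5376.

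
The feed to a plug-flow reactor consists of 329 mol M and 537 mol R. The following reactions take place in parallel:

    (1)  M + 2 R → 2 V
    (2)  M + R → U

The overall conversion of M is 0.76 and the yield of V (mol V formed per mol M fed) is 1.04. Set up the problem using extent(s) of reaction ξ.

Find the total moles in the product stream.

Yield of V: 2ξ₁ / 329 = 1.04 → ξ₁ = 171.1 mol.
Conversion of M: 1ξ₁ + 1ξ₂ = 0.76 × 329 = 250 → ξ₂ = 78.96 mol.
Outlet amounts (n = n₀ + Σ ν·ξ):
  M: 329 − 1(171.1) − 1(78.96) = 78.96
  R: 537 − 2(171.1) − 1(78.96) = 115.9
  V: 0 + 2(171.1) = 342.2
  U: 0 + 1(78.96) = 78.96
Total out = 78.96 + 115.9 + 342.2 + 78.96 = 616 mol.

616 mol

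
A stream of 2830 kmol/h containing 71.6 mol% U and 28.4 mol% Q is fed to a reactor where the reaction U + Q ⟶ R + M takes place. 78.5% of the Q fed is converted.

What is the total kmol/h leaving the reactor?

Q reacted = 0.785 × 803.7 = 630.9 kmol/h; ν_Q = −1, so ξ = 630.9/1 = 630.9 kmol/h.
Outlet amounts (n = n₀ + ν ξ):
  U: 2026 − 1(630.9) = 1395
  Q: 803.7 − 1(630.9) = 172.8
  R: 0 + 1(630.9) = 630.9
  M: 0 + 1(630.9) = 630.9
Total out = 1395 + 172.8 + 630.9 + 630.9 = 2830 kmol/h.

2830 kmol/h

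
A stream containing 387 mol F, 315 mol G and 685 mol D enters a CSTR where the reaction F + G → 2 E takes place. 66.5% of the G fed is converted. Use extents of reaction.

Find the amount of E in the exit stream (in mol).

G reacted = 0.665 × 315 = 209.5 mol; ν_G = −1, so ξ = 209.5/1 = 209.5 mol.
Outlet amounts (n = n₀ + ν ξ):
  F: 387 − 1(209.5) = 177.5
  G: 315 − 1(209.5) = 105.5
  E: 0 + 2(209.5) = 419
  D: 685 (inert)

419 mol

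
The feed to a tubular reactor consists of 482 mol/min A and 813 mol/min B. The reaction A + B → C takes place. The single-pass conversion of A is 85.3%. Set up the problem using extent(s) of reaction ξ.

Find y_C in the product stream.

0.465

A reacted = 0.853 × 482 = 411.1 mol/min; ν_A = −1, so ξ = 411.1/1 = 411.1 mol/min.
Outlet amounts (n = n₀ + ν ξ):
  A: 482 − 1(411.1) = 70.85
  B: 813 − 1(411.1) = 401.9
  C: 0 + 1(411.1) = 411.1
Total out = 883.9 mol/min; y_C = 411.1 / 883.9 = 0.4652.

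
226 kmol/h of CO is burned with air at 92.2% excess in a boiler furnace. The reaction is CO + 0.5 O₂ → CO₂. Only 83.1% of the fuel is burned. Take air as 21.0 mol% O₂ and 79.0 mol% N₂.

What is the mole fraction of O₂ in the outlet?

0.106

Stoichiometric O₂ = 0.5 × 226 = 113 kmol/h; O₂ fed = 113 × 1.922 = 217.2 kmol/h.
N₂ fed = 217.2 × 79/21 = 817 kmol/h.
Fuel reacted = 0.831 × 226 → ξ = 187.8 kmol/h.
Outlet (n = n₀ + ν ξ):
  CO: 226 − 1(187.8) = 38.19
  O₂: 217.2 − 0.5(187.8) = 123.3
  N₂: 817 (inert)
  CO₂: 0 + 1(187.8) = 187.8
Total out = 1166 kmol/h; y_O₂ = 123.3 / 1166 = 0.1057.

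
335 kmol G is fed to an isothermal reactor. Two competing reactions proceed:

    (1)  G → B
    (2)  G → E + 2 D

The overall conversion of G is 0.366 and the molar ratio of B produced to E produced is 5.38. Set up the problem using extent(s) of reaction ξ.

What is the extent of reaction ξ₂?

Conversion of G: G consumed = 0.366 × 335 = 122.6 kmol = 1ξ₁ + 1ξ₂.
Selectivity: 1ξ₁ / (1ξ₂) = 5.38 → ξ₁ = 5.38 ξ₂.
Substitute: (1·5.38 + 1) ξ₂ = 122.6 → ξ₂ = 19.22 kmol, ξ₁ = 103.4 kmol.
Outlet amounts (n = n₀ + Σ ν·ξ):
  G: 335 − 1(103.4) − 1(19.22) = 212.4
  B: 0 + 1(103.4) = 103.4
  E: 0 + 1(19.22) = 19.22
  D: 0 + 2(19.22) = 38.44

ξ₂ = 19.2 kmol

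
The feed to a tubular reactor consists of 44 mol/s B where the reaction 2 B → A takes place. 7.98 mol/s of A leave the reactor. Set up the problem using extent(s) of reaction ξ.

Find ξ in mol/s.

ξ = 7.98 mol/s

For A: n = n₀ + 1ξ → 7.98 = 0 + 1ξ, giving ξ = 7.98 mol/s.
Outlet amounts (n = n₀ + ν ξ):
  B: 44 − 2(7.98) = 28.04
  A: 0 + 1(7.98) = 7.98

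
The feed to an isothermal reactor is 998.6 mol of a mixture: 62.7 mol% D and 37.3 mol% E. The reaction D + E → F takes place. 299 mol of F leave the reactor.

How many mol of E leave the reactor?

For F: n = n₀ + 1ξ → 299 = 0 + 1ξ, giving ξ = 299 mol.
Outlet amounts (n = n₀ + ν ξ):
  D: 626.1 − 1(299) = 327.1
  E: 372.5 − 1(299) = 73.48
  F: 0 + 1(299) = 299

73.5 mol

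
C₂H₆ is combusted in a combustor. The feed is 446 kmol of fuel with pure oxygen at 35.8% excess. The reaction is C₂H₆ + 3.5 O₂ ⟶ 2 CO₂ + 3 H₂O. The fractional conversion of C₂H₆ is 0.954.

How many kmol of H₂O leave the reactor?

1280 kmol

Stoichiometric O₂ = 3.5 × 446 = 1561 kmol; O₂ fed = 1561 × 1.358 = 2120 kmol.
Fuel reacted = 0.954 × 446 → ξ = 425.5 kmol.
Outlet (n = n₀ + ν ξ):
  C₂H₆: 446 − 1(425.5) = 20.52
  O₂: 2120 − 3.5(425.5) = 630.6
  CO₂: 0 + 2(425.5) = 851
  H₂O: 0 + 3(425.5) = 1276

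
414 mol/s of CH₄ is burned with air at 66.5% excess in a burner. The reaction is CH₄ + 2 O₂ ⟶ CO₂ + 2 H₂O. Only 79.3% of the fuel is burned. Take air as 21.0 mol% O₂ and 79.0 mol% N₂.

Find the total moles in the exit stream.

Stoichiometric O₂ = 2 × 414 = 828 mol/s; O₂ fed = 828 × 1.665 = 1379 mol/s.
N₂ fed = 1379 × 79/21 = 5186 mol/s.
Fuel reacted = 0.793 × 414 → ξ = 328.3 mol/s.
Outlet (n = n₀ + ν ξ):
  CH₄: 414 − 1(328.3) = 85.7
  O₂: 1379 − 2(328.3) = 722
  N₂: 5186 (inert)
  CO₂: 0 + 1(328.3) = 328.3
  H₂O: 0 + 2(328.3) = 656.6
Total out = 85.7 + 722 + 5186 + 328.3 + 656.6 = 6979 mol/s.

6980 mol/s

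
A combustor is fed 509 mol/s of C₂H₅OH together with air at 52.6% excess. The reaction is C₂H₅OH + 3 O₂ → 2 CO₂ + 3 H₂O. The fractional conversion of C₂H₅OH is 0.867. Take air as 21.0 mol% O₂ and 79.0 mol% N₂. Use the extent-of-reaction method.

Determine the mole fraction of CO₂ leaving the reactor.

Stoichiometric O₂ = 3 × 509 = 1527 mol/s; O₂ fed = 1527 × 1.526 = 2330 mol/s.
N₂ fed = 2330 × 79/21 = 8766 mol/s.
Fuel reacted = 0.867 × 509 → ξ = 441.3 mol/s.
Outlet (n = n₀ + ν ξ):
  C₂H₅OH: 509 − 1(441.3) = 67.7
  O₂: 2330 − 3(441.3) = 1006
  N₂: 8766 (inert)
  CO₂: 0 + 2(441.3) = 882.6
  H₂O: 0 + 3(441.3) = 1324
Total out = 12050 mol/s; y_CO₂ = 882.6 / 12050 = 0.07327.

0.0733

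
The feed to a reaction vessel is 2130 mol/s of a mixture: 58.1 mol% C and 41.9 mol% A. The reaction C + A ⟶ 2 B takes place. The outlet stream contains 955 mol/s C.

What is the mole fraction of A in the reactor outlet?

For C: n = n₀ − 1ξ → 955 = 1238 − 1ξ, giving ξ = 282.5 mol/s.
Outlet amounts (n = n₀ + ν ξ):
  C: 1238 − 1(282.5) = 955
  A: 892.5 − 1(282.5) = 609.9
  B: 0 + 2(282.5) = 565.1
Total out = 2130 mol/s; y_A = 609.9 / 2130 = 0.2864.

0.286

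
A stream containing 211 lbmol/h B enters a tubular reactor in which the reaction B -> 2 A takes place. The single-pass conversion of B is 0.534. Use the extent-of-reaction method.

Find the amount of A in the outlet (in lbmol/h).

B reacted = 0.534 × 211 = 112.7 lbmol/h; ν_B = −1, so ξ = 112.7/1 = 112.7 lbmol/h.
Outlet amounts (n = n₀ + ν ξ):
  B: 211 − 1(112.7) = 98.33
  A: 0 + 2(112.7) = 225.3

225 lbmol/h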